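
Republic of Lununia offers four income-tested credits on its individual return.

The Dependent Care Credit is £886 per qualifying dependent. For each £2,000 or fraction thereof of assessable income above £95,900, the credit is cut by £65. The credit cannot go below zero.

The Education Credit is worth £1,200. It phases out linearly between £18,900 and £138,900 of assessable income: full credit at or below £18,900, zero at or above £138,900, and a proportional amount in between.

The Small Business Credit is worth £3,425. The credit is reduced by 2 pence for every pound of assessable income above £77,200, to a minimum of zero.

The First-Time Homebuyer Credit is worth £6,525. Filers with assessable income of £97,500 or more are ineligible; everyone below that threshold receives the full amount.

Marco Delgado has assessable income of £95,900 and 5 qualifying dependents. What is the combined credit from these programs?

£14,436

Dependent Care Credit: base = 5 × £886 = £4,430. £95,900 is at or below the £95,900 threshold, so the full £4,430 applies.
Education Credit: £95,900 is £77,000 into a £120,000 phase-out range, leaving 43,000/120,000 of the credit: £1,200 × 43,000/120,000 = £430.
Small Business Credit: 2% of the £18,700 excess over £77,200 is £374; credit = £3,425 − £374 = £3,051.
First-Time Homebuyer Credit: £95,900 is below the £97,500 cutoff, so the full £6,525 applies.
Total: £4,430 + £430 + £3,051 + £6,525 = £14,436.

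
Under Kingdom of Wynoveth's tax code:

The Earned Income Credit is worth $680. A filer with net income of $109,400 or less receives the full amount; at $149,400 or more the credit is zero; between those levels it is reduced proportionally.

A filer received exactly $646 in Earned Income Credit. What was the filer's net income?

$111,400

$646 is 646/680 of the full $680, so 34/680 of the $40,000 range has been used: income = $109,400 + $40,000 × 34/680 = $111,400.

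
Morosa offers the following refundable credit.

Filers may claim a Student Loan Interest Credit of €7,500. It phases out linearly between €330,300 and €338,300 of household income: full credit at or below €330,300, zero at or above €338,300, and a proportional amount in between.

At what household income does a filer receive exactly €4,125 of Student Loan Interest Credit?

€4,125 is 4,125/7,500 of the full €7,500, so 3,375/7,500 of the €8,000 range has been used: income = €330,300 + €8,000 × 3,375/7,500 = €333,900.

€333,900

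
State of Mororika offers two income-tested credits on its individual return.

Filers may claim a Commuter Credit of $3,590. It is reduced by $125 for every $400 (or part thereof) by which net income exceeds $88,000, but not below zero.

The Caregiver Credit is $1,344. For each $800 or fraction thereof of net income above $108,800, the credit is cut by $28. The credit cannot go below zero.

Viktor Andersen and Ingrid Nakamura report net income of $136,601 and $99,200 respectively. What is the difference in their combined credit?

Viktor ($136,601): Commuter Credit: income exceeds $88,000 by $48,601 → 122 increments × $125 = $15,250 ≥ base, so the credit is $0. Caregiver Credit: income exceeds $108,800 by $27,801, which is 35 full-or-partial $800 increments; reduction = 35 × $28 = $980, leaving $364. total $0 + $364 = $364
Ingrid ($99,200): Commuter Credit: income exceeds $88,000 by $11,200, which is 28 full-or-partial $400 increments; reduction = 28 × $125 = $3,500, leaving $90. Caregiver Credit: $99,200 is at or below the $108,800 threshold, so the full $1,344 applies. total $90 + $1,344 = $1,434
Difference: |$364 − $1,434| = $1,070.

$1,070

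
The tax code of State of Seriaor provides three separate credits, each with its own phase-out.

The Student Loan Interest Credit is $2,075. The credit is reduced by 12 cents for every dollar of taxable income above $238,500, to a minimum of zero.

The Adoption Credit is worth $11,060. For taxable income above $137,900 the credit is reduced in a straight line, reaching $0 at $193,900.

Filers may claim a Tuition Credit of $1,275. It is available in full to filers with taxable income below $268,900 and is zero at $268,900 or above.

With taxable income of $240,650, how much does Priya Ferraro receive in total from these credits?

$3,092

Student Loan Interest Credit: 12% of the $2,150 excess over $238,500 is $258; credit = $2,075 − $258 = $1,817.
Adoption Credit: $240,650 is at or above $193,900, so the credit is $0.
Tuition Credit: $240,650 is below the $268,900 cutoff, so the full $1,275 applies.
Total: $1,817 + $0 + $1,275 = $3,092.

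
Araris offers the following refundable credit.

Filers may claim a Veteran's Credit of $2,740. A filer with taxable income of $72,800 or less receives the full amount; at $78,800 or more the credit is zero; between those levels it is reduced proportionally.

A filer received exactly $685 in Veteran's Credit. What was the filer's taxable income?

$685 is 685/2,740 of the full $2,740, so 2,055/2,740 of the $6,000 range has been used: income = $72,800 + $6,000 × 2,055/2,740 = $77,300.

$77,300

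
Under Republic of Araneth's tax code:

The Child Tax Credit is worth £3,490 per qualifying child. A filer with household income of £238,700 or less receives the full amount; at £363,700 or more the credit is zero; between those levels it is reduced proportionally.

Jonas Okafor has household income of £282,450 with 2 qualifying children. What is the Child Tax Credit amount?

Child Tax Credit: base = 2 × £3,490 = £6,980. £282,450 is £43,750 into a £125,000 phase-out range, leaving 81,250/125,000 of the credit: £6,980 × 81,250/125,000 = £4,537.

£4,537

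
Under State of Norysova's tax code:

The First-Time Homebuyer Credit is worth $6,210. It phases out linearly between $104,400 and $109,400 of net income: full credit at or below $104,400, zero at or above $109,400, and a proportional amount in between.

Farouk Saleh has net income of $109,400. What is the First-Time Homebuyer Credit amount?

$0

First-Time Homebuyer Credit: $109,400 is at or above $109,400, so the credit is $0.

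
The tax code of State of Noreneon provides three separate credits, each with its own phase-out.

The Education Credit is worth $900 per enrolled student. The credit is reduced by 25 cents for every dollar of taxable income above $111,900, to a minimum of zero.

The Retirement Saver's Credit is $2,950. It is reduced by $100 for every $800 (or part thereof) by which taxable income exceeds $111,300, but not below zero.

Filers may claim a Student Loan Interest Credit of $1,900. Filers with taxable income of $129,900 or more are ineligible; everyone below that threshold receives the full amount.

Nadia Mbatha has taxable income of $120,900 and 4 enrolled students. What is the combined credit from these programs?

$5,000

Education Credit: base = 4 × $900 = $3,600. 25% of the $9,000 excess over $111,900 is $2,250; credit = $3,600 − $2,250 = $1,350.
Retirement Saver's Credit: income exceeds $111,300 by $9,600, which is 12 full-or-partial $800 increments; reduction = 12 × $100 = $1,200, leaving $1,750.
Student Loan Interest Credit: $120,900 is below the $129,900 cutoff, so the full $1,900 applies.
Total: $1,350 + $1,750 + $1,900 = $5,000.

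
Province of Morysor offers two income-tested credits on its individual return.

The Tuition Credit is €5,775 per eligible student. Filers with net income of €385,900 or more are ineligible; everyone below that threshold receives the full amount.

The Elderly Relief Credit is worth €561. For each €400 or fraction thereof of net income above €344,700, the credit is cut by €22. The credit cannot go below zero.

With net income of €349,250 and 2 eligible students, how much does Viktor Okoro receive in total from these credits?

€11,847

Tuition Credit: base = 2 × €5,775 = €11,550. €349,250 is below the €385,900 cutoff, so the full €11,550 applies.
Elderly Relief Credit: income exceeds €344,700 by €4,550, which is 12 full-or-partial €400 increments; reduction = 12 × €22 = €264, leaving €297.
Total: €11,550 + €297 = €11,847.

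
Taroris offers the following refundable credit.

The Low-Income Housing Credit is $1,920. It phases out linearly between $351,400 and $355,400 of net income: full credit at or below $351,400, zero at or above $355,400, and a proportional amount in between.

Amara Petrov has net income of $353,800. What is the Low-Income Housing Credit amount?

Low-Income Housing Credit: $353,800 is $2,400 into a $4,000 phase-out range, leaving 1,600/4,000 of the credit: $1,920 × 1,600/4,000 = $768.

$768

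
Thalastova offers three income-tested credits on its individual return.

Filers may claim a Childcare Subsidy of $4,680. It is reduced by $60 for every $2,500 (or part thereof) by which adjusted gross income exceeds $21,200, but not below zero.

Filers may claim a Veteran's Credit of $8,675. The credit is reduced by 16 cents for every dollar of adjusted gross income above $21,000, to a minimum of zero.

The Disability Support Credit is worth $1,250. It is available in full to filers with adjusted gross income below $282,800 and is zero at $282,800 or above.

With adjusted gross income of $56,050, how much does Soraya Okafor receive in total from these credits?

Childcare Subsidy: income exceeds $21,200 by $34,850, which is 14 full-or-partial $2,500 increments; reduction = 14 × $60 = $840, leaving $3,840.
Veteran's Credit: 16% of the $35,050 excess over $21,000 is $5,608; credit = $8,675 − $5,608 = $3,067.
Disability Support Credit: $56,050 is below the $282,800 cutoff, so the full $1,250 applies.
Total: $3,840 + $3,067 + $1,250 = $8,157.

$8,157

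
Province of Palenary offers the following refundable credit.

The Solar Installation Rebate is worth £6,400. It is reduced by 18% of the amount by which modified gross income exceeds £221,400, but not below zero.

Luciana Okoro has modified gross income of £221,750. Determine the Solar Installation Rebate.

Solar Installation Rebate: 18% of the £350 excess over £221,400 is £63; credit = £6,400 − £63 = £6,337.

£6,337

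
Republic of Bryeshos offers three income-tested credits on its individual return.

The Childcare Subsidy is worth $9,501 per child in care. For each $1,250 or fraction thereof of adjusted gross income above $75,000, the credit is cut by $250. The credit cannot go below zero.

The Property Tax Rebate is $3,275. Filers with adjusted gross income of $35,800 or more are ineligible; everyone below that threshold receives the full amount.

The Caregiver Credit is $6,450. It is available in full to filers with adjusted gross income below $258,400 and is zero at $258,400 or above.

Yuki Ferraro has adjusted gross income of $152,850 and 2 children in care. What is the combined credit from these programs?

$9,702

Childcare Subsidy: base = 2 × $9,501 = $19,002. income exceeds $75,000 by $77,850, which is 63 full-or-partial $1,250 increments; reduction = 63 × $250 = $15,750, leaving $3,252.
Property Tax Rebate: $152,850 meets or exceeds the $35,800 cutoff, so the credit is $0.
Caregiver Credit: $152,850 is below the $258,400 cutoff, so the full $6,450 applies.
Total: $3,252 + $0 + $6,450 = $9,702.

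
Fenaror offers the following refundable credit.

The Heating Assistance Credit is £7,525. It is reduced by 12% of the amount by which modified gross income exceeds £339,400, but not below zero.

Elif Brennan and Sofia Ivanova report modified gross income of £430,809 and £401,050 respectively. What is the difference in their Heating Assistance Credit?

Elif (£430,809): Heating Assistance Credit: 12% of the £91,409 excess over £339,400 is £10,969.08 ≥ base, so the credit is £0.
Sofia (£401,050): Heating Assistance Credit: 12% of the £61,650 excess over £339,400 is £7,398; credit = £7,525 − £7,398 = £127.
Difference: |£0 − £127| = £127.

£127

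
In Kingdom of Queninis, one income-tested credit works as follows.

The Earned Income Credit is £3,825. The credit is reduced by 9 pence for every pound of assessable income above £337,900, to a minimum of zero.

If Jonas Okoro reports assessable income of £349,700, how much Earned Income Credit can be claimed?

£2,763

Earned Income Credit: 9% of the £11,800 excess over £337,900 is £1,062; credit = £3,825 − £1,062 = £2,763.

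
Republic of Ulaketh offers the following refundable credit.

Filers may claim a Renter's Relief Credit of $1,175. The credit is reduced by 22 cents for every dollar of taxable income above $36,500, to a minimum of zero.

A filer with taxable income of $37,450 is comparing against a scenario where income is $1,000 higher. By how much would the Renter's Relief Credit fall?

At $37,450 — 22% of the $950 excess over $36,500 is $209; credit = $1,175 − $209 = $966.
At $38,450 — 22% of the $1,950 excess over $36,500 is $429; credit = $1,175 − $429 = $746.
Lost: $966 − $746 = $220.

$220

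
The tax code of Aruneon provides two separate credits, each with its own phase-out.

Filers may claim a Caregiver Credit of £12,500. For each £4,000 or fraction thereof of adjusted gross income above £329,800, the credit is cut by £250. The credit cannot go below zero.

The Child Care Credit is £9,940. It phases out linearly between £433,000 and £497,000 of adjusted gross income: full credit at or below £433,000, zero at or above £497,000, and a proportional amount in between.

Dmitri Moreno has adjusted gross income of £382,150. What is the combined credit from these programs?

£18,940

Caregiver Credit: income exceeds £329,800 by £52,350, which is 14 full-or-partial £4,000 increments; reduction = 14 × £250 = £3,500, leaving £9,000.
Child Care Credit: £382,150 is at or below the £433,000 threshold, so the full £9,940 applies.
Total: £9,000 + £9,940 = £18,940.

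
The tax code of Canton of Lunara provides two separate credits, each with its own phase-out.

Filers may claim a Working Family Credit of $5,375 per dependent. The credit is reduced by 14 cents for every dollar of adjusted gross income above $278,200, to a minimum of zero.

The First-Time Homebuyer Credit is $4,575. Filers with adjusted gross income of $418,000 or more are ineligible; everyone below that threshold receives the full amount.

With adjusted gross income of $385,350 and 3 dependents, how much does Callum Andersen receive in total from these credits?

Working Family Credit: base = 3 × $5,375 = $16,125. 14% of the $107,150 excess over $278,200 is $15,001; credit = $16,125 − $15,001 = $1,124.
First-Time Homebuyer Credit: $385,350 is below the $418,000 cutoff, so the full $4,575 applies.
Total: $1,124 + $4,575 = $5,699.

$5,699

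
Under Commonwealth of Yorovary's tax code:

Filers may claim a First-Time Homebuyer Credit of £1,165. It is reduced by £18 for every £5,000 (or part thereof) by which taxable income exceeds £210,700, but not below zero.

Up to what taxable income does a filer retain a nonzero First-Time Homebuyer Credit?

After 64 increments the reduction is 64 × £18 = £1,152, leaving £13; one more increment wipes it out. Increment 64 ends at excess 64 × £5,000 = £320,000, so the highest qualifying income is £210,700 + £320,000 = £530,700.

£530,700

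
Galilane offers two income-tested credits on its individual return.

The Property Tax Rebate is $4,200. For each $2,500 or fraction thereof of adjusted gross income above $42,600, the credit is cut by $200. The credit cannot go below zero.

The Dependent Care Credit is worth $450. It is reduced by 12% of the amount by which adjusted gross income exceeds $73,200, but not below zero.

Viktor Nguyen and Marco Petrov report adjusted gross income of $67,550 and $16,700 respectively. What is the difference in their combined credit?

Viktor ($67,550): Property Tax Rebate: income exceeds $42,600 by $24,950, which is 10 full-or-partial $2,500 increments; reduction = 10 × $200 = $2,000, leaving $2,200. Dependent Care Credit: $67,550 is at or below the $73,200 threshold, so the full $450 applies. total $2,200 + $450 = $2,650
Marco ($16,700): Property Tax Rebate: $16,700 is at or below the $42,600 threshold, so the full $4,200 applies. Dependent Care Credit: $16,700 is at or below the $73,200 threshold, so the full $450 applies. total $4,200 + $450 = $4,650
Difference: |$2,650 − $4,650| = $2,000.

$2,000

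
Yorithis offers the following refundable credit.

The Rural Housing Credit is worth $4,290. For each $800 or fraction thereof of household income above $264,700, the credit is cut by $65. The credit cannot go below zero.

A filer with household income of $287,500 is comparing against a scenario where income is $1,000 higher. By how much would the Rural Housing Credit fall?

At $287,500 — income exceeds $264,700 by $22,800, which is 29 full-or-partial $800 increments; reduction = 29 × $65 = $1,885, leaving $2,405.
At $288,500 — income exceeds $264,700 by $23,800, which is 30 full-or-partial $800 increments; reduction = 30 × $65 = $1,950, leaving $2,340.
Lost: $2,405 − $2,340 = $65.

$65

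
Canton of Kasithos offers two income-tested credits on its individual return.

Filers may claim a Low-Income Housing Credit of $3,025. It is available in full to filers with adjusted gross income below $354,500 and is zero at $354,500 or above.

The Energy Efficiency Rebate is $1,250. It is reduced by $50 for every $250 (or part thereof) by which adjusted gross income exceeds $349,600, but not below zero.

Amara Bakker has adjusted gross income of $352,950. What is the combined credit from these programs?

Low-Income Housing Credit: $352,950 is below the $354,500 cutoff, so the full $3,025 applies.
Energy Efficiency Rebate: income exceeds $349,600 by $3,350, which is 14 full-or-partial $250 increments; reduction = 14 × $50 = $700, leaving $550.
Total: $3,025 + $550 = $3,575.

$3,575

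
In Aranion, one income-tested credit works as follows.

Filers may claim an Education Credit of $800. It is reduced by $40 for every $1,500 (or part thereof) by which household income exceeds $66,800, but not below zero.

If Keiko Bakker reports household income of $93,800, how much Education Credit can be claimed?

$80

Education Credit: income exceeds $66,800 by $27,000, which is 18 full-or-partial $1,500 increments; reduction = 18 × $40 = $720, leaving $80.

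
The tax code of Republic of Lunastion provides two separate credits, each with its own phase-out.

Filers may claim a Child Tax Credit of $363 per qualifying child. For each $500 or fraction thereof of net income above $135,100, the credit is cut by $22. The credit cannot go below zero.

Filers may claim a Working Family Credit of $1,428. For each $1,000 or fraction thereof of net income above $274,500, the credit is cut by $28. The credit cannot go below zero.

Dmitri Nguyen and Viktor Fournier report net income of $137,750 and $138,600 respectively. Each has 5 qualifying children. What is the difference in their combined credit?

$22

Dmitri ($137,750): Child Tax Credit: base = 5 × $363 = $1,815. income exceeds $135,100 by $2,650, which is 6 full-or-partial $500 increments; reduction = 6 × $22 = $132, leaving $1,683. Working Family Credit: $137,750 is at or below the $274,500 threshold, so the full $1,428 applies. total $1,683 + $1,428 = $3,111
Viktor ($138,600): Child Tax Credit: base = 5 × $363 = $1,815. income exceeds $135,100 by $3,500, which is 7 full-or-partial $500 increments; reduction = 7 × $22 = $154, leaving $1,661. Working Family Credit: $138,600 is at or below the $274,500 threshold, so the full $1,428 applies. total $1,661 + $1,428 = $3,089
Difference: |$3,111 − $3,089| = $22.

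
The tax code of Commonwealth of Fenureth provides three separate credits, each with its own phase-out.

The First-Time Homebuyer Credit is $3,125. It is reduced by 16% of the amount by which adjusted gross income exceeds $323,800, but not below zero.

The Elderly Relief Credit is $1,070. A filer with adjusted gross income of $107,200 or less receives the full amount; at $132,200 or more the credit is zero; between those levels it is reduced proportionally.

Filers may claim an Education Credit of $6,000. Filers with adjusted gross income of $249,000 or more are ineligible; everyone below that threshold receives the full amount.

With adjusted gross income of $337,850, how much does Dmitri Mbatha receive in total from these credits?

First-Time Homebuyer Credit: 16% of the $14,050 excess over $323,800 is $2,248; credit = $3,125 − $2,248 = $877.
Elderly Relief Credit: $337,850 is at or above $132,200, so the credit is $0.
Education Credit: $337,850 meets or exceeds the $249,000 cutoff, so the credit is $0.
Total: $877 + $0 + $0 = $877.

$877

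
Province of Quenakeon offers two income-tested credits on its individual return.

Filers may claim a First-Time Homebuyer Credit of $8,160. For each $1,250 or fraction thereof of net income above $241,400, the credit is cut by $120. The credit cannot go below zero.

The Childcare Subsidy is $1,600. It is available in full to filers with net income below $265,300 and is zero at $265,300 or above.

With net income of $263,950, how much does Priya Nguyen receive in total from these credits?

$7,480

First-Time Homebuyer Credit: income exceeds $241,400 by $22,550, which is 19 full-or-partial $1,250 increments; reduction = 19 × $120 = $2,280, leaving $5,880.
Childcare Subsidy: $263,950 is below the $265,300 cutoff, so the full $1,600 applies.
Total: $5,880 + $1,600 = $7,480.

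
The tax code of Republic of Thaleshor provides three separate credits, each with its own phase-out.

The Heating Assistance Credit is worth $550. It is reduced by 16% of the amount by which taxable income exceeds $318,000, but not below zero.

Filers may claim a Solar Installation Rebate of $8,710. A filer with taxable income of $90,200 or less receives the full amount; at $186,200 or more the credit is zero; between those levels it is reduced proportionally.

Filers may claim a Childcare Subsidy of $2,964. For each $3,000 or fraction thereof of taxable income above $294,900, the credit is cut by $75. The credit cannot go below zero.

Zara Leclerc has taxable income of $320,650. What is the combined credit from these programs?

Heating Assistance Credit: 16% of the $2,650 excess over $318,000 is $424; credit = $550 − $424 = $126.
Solar Installation Rebate: $320,650 is at or above $186,200, so the credit is $0.
Childcare Subsidy: income exceeds $294,900 by $25,750, which is 9 full-or-partial $3,000 increments; reduction = 9 × $75 = $675, leaving $2,289.
Total: $126 + $0 + $2,289 = $2,415.

$2,415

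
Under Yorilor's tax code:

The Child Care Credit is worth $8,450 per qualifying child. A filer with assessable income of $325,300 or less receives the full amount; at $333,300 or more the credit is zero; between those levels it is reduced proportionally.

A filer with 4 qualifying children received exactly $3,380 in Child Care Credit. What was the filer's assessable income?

$332,500

Full credit = 4 × $8,450 = $33,800.
$3,380 is 3,380/33,800 of the full $33,800, so 30,420/33,800 of the $8,000 range has been used: income = $325,300 + $8,000 × 30,420/33,800 = $332,500.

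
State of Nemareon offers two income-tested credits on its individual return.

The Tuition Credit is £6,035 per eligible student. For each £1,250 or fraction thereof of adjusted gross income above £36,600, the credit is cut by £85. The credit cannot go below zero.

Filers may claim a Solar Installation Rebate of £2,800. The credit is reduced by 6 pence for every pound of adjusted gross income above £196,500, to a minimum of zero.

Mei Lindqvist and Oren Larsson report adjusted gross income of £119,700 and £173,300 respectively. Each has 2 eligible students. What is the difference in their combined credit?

£3,655

Mei (£119,700): Tuition Credit: base = 2 × £6,035 = £12,070. income exceeds £36,600 by £83,100, which is 67 full-or-partial £1,250 increments; reduction = 67 × £85 = £5,695, leaving £6,375. Solar Installation Rebate: £119,700 is at or below the £196,500 threshold, so the full £2,800 applies. total £6,375 + £2,800 = £9,175
Oren (£173,300): Tuition Credit: base = 2 × £6,035 = £12,070. income exceeds £36,600 by £136,700, which is 110 full-or-partial £1,250 increments; reduction = 110 × £85 = £9,350, leaving £2,720. Solar Installation Rebate: £173,300 is at or below the £196,500 threshold, so the full £2,800 applies. total £2,720 + £2,800 = £5,520
Difference: |£9,175 − £5,520| = £3,655.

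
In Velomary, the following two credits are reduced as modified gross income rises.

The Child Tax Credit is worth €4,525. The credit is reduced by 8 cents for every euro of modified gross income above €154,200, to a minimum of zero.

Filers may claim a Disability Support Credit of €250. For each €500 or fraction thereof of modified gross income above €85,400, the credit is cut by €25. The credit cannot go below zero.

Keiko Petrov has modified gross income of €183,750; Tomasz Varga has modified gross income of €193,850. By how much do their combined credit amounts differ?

€808

Keiko (€183,750): Child Tax Credit: 8% of the €29,550 excess over €154,200 is €2,364; credit = €4,525 − €2,364 = €2,161. Disability Support Credit: income exceeds €85,400 by €98,350 → 197 increments × €25 = €4,925 ≥ base, so the credit is €0. total €2,161 + €0 = €2,161
Tomasz (€193,850): Child Tax Credit: 8% of the €39,650 excess over €154,200 is €3,172; credit = €4,525 − €3,172 = €1,353. Disability Support Credit: income exceeds €85,400 by €108,450 → 217 increments × €25 = €5,425 ≥ base, so the credit is €0. total €1,353 + €0 = €1,353
Difference: |€2,161 − €1,353| = €808.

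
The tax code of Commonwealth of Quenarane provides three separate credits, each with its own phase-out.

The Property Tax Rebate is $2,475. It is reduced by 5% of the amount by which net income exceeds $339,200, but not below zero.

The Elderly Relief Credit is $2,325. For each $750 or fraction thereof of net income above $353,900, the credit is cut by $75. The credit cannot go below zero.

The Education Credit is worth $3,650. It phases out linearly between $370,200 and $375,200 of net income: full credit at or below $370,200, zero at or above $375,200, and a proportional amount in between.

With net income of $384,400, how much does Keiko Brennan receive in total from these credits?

$215

Property Tax Rebate: 5% of the $45,200 excess over $339,200 is $2,260; credit = $2,475 − $2,260 = $215.
Elderly Relief Credit: income exceeds $353,900 by $30,500 → 41 increments × $75 = $3,075 ≥ base, so the credit is $0.
Education Credit: $384,400 is at or above $375,200, so the credit is $0.
Total: $215 + $0 + $0 = $215.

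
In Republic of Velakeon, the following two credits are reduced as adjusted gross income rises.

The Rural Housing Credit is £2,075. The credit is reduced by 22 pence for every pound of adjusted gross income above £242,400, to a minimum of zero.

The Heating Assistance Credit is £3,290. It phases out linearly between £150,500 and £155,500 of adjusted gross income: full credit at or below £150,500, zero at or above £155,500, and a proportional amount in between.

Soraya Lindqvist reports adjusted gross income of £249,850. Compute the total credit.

Rural Housing Credit: 22% of the £7,450 excess over £242,400 is £1,639; credit = £2,075 − £1,639 = £436.
Heating Assistance Credit: £249,850 is at or above £155,500, so the credit is £0.
Total: £436 + £0 = £436.

£436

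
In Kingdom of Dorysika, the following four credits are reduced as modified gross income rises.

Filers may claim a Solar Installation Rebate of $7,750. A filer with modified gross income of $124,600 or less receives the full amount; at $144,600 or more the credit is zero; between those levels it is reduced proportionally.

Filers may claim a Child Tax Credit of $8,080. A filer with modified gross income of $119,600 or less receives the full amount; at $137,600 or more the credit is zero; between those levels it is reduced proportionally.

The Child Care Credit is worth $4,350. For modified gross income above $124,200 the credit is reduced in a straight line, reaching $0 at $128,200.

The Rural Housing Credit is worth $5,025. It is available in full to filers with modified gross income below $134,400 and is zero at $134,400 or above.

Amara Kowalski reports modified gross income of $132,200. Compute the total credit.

$12,254

Solar Installation Rebate: $132,200 is $7,600 into a $20,000 phase-out range, leaving 12,400/20,000 of the credit: $7,750 × 12,400/20,000 = $4,805.
Child Tax Credit: $132,200 is $12,600 into a $18,000 phase-out range, leaving 5,400/18,000 of the credit: $8,080 × 5,400/18,000 = $2,424.
Child Care Credit: $132,200 is at or above $128,200, so the credit is $0.
Rural Housing Credit: $132,200 is below the $134,400 cutoff, so the full $5,025 applies.
Total: $4,805 + $2,424 + $0 + $5,025 = $12,254.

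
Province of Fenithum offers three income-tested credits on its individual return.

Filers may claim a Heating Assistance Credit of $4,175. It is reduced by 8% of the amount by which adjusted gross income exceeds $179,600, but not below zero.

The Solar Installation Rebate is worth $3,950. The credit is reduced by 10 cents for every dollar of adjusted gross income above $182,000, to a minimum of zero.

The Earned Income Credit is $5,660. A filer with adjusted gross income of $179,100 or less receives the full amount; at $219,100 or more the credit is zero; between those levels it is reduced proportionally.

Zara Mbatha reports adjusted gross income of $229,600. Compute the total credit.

Heating Assistance Credit: 8% of the $50,000 excess over $179,600 is $4,000; credit = $4,175 − $4,000 = $175.
Solar Installation Rebate: 10% of the $47,600 excess over $182,000 is $4,760 ≥ base, so the credit is $0.
Earned Income Credit: $229,600 is at or above $219,100, so the credit is $0.
Total: $175 + $0 + $0 = $175.

$175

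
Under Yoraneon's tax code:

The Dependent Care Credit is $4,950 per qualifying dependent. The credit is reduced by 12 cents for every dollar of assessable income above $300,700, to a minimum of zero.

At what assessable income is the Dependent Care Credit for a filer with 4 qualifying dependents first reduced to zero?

Full credit = 4 × $4,950 = $19,800.
The credit falls by 12% of each dollar above $300,700, so it reaches zero when the excess is $19,800 / 12% = $165,000: income = $300,700 + $165,000 = $465,700.

$465,700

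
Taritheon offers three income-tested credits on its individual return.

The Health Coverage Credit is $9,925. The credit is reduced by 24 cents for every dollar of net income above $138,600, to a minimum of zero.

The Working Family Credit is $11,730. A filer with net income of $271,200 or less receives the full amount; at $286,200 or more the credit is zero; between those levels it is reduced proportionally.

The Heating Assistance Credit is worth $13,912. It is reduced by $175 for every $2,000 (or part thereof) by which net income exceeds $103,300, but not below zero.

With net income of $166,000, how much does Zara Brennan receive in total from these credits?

Health Coverage Credit: 24% of the $27,400 excess over $138,600 is $6,576; credit = $9,925 − $6,576 = $3,349.
Working Family Credit: $166,000 is at or below the $271,200 threshold, so the full $11,730 applies.
Heating Assistance Credit: income exceeds $103,300 by $62,700, which is 32 full-or-partial $2,000 increments; reduction = 32 × $175 = $5,600, leaving $8,312.
Total: $3,349 + $11,730 + $8,312 = $23,391.

$23,391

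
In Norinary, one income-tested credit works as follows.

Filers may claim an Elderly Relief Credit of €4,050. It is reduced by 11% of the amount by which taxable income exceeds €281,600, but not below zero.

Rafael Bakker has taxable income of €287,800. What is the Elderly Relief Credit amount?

Elderly Relief Credit: 11% of the €6,200 excess over €281,600 is €682; credit = €4,050 − €682 = €3,368.

€3,368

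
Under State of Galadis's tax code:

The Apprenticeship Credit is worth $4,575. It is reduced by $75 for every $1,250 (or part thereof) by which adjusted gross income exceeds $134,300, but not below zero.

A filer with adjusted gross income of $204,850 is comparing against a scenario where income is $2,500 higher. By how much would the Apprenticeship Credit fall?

At $204,850 — income exceeds $134,300 by $70,550, which is 57 full-or-partial $1,250 increments; reduction = 57 × $75 = $4,275, leaving $300.
At $207,350 — income exceeds $134,300 by $73,050, which is 59 full-or-partial $1,250 increments; reduction = 59 × $75 = $4,425, leaving $150.
Lost: $300 − $150 = $150.

$150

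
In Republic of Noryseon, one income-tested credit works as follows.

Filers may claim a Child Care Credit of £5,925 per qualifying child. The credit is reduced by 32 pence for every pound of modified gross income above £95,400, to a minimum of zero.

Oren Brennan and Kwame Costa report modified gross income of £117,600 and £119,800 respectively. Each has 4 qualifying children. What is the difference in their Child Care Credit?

£704

Oren (£117,600): Child Care Credit: base = 4 × £5,925 = £23,700. 32% of the £22,200 excess over £95,400 is £7,104; credit = £23,700 − £7,104 = £16,596.
Kwame (£119,800): Child Care Credit: base = 4 × £5,925 = £23,700. 32% of the £24,400 excess over £95,400 is £7,808; credit = £23,700 − £7,808 = £15,892.
Difference: |£16,596 − £15,892| = £704.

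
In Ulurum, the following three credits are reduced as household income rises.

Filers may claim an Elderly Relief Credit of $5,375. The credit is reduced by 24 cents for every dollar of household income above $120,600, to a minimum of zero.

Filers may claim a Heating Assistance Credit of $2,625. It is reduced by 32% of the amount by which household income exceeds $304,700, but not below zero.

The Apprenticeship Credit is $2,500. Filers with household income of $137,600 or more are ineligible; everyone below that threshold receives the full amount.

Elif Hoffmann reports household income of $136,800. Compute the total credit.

Elderly Relief Credit: 24% of the $16,200 excess over $120,600 is $3,888; credit = $5,375 − $3,888 = $1,487.
Heating Assistance Credit: $136,800 is at or below the $304,700 threshold, so the full $2,625 applies.
Apprenticeship Credit: $136,800 is below the $137,600 cutoff, so the full $2,500 applies.
Total: $1,487 + $2,625 + $2,500 = $6,612.

$6,612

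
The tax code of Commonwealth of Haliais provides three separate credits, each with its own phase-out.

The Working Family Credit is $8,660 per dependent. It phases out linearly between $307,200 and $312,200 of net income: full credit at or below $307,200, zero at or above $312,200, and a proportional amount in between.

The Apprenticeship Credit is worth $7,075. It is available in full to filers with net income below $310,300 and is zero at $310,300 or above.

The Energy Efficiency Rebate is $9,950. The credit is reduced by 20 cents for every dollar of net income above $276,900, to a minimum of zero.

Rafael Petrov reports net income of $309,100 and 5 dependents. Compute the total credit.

$37,431

Working Family Credit: base = 5 × $8,660 = $43,300. $309,100 is $1,900 into a $5,000 phase-out range, leaving 3,100/5,000 of the credit: $43,300 × 3,100/5,000 = $26,846.
Apprenticeship Credit: $309,100 is below the $310,300 cutoff, so the full $7,075 applies.
Energy Efficiency Rebate: 20% of the $32,200 excess over $276,900 is $6,440; credit = $9,950 − $6,440 = $3,510.
Total: $26,846 + $7,075 + $3,510 = $37,431.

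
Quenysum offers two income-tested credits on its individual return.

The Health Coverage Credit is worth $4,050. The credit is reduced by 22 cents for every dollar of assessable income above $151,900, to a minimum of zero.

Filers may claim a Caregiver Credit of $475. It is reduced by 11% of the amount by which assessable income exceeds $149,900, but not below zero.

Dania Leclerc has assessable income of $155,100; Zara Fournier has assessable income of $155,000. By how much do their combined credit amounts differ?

Dania ($155,100): Health Coverage Credit: 22% of the $3,200 excess over $151,900 is $704; credit = $4,050 − $704 = $3,346. Caregiver Credit: 11% of the $5,200 excess over $149,900 is $572 ≥ base, so the credit is $0. total $3,346 + $0 = $3,346
Zara ($155,000): Health Coverage Credit: 22% of the $3,100 excess over $151,900 is $682; credit = $4,050 − $682 = $3,368. Caregiver Credit: 11% of the $5,100 excess over $149,900 is $561 ≥ base, so the credit is $0. total $3,368 + $0 = $3,368
Difference: |$3,346 − $3,368| = $22.

$22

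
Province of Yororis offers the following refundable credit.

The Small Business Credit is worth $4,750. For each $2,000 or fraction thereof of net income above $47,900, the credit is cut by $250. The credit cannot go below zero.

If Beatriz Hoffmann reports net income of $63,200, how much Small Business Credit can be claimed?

$2,750

Small Business Credit: income exceeds $47,900 by $15,300, which is 8 full-or-partial $2,000 increments; reduction = 8 × $250 = $2,000, leaving $2,750.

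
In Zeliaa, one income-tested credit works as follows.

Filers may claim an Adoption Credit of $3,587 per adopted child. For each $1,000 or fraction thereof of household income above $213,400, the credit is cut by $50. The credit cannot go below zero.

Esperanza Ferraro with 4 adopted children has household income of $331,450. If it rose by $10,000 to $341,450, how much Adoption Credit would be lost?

$500

At $331,450 — base = 4 × $3,587 = $14,348. income exceeds $213,400 by $118,050, which is 119 full-or-partial $1,000 increments; reduction = 119 × $50 = $5,950, leaving $8,398.
At $341,450 — base = 4 × $3,587 = $14,348. income exceeds $213,400 by $128,050, which is 129 full-or-partial $1,000 increments; reduction = 129 × $50 = $6,450, leaving $7,898.
Lost: $8,398 − $7,898 = $500.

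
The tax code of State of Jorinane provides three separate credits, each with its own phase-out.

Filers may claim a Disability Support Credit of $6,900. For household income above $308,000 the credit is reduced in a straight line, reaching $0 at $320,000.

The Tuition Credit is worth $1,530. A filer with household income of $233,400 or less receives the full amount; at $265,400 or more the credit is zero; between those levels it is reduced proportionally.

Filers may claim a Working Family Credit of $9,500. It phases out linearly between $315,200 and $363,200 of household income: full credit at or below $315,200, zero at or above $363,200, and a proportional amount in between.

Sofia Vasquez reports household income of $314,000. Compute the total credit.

Disability Support Credit: $314,000 is $6,000 into a $12,000 phase-out range, leaving 6,000/12,000 of the credit: $6,900 × 6,000/12,000 = $3,450.
Tuition Credit: $314,000 is at or above $265,400, so the credit is $0.
Working Family Credit: $314,000 is at or below the $315,200 threshold, so the full $9,500 applies.
Total: $3,450 + $0 + $9,500 = $12,950.

$12,950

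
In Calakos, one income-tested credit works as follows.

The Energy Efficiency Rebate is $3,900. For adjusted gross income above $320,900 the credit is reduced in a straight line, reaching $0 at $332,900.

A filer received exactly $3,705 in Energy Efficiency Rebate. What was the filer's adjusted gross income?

$321,500

$3,705 is 3,705/3,900 of the full $3,900, so 195/3,900 of the $12,000 range has been used: income = $320,900 + $12,000 × 195/3,900 = $321,500.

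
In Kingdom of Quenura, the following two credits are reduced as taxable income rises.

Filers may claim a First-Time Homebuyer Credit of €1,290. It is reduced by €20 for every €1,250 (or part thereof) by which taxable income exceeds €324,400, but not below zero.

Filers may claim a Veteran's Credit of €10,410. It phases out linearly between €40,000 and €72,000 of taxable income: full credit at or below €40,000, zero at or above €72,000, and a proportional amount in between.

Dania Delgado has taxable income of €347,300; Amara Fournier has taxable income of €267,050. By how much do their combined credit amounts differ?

€380

Dania (€347,300): First-Time Homebuyer Credit: income exceeds €324,400 by €22,900, which is 19 full-or-partial €1,250 increments; reduction = 19 × €20 = €380, leaving €910. Veteran's Credit: €347,300 is at or above €72,000, so the credit is €0. total €910 + €0 = €910
Amara (€267,050): First-Time Homebuyer Credit: €267,050 is at or below the €324,400 threshold, so the full €1,290 applies. Veteran's Credit: €267,050 is at or above €72,000, so the credit is €0. total €1,290 + €0 = €1,290
Difference: |€910 − €1,290| = €380.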